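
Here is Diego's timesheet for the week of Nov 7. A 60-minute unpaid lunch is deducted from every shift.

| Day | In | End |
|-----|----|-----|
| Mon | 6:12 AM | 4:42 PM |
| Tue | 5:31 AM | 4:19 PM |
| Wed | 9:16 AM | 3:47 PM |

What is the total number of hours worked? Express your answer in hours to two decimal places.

24.82 hours

Mon: 6:12 AM–4:42 PM = 10 h 30 min; less 60 min break → 9 h 30 min
Tue: 5:31 AM–4:19 PM = 10 h 48 min; less 60 min break → 9 h 48 min
Wed: 9:16 AM–3:47 PM = 6 h 31 min; less 60 min break → 5 h 31 min
Total: 9 h 30 min + 9 h 48 min + 5 h 31 min = 24 h 49 min.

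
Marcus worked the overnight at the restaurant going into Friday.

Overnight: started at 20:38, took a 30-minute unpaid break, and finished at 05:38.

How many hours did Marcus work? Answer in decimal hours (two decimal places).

Overnight: 20:38 → midnight = 3 h 22 min; midnight → 05:38 = 5 h 38 min; span 9 h 0 min; less 30 min break → 8 h 30 min

8.50 hours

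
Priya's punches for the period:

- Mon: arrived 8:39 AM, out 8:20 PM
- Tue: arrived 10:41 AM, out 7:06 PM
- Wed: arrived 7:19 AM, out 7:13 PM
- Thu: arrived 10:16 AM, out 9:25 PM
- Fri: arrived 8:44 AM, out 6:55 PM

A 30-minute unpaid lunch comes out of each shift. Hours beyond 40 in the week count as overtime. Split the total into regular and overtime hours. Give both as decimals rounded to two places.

Regular 40.00 hours, overtime 10.83 hours

Mon: 8:39 AM–8:20 PM = 11 h 41 min; less 30 min break → 11 h 11 min
Tue: 10:41 AM–7:06 PM = 8 h 25 min; less 30 min break → 7 h 55 min
Wed: 7:19 AM–7:13 PM = 11 h 54 min; less 30 min break → 11 h 24 min
Thu: 10:16 AM–9:25 PM = 11 h 9 min; less 30 min break → 10 h 39 min
Fri: 8:44 AM–6:55 PM = 10 h 11 min; less 30 min break → 9 h 41 min
Total worked: 50 h 50 min = 50.83 h.
Threshold 40 h → overtime 10 h 50 min, regular 40 h 0 min.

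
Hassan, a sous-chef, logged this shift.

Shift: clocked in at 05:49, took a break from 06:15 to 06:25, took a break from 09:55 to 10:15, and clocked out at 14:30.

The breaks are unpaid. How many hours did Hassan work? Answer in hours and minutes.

Shift: 05:49–14:30 = 8 h 41 min; less 30 min break → 8 h 11 min

8 h 11 min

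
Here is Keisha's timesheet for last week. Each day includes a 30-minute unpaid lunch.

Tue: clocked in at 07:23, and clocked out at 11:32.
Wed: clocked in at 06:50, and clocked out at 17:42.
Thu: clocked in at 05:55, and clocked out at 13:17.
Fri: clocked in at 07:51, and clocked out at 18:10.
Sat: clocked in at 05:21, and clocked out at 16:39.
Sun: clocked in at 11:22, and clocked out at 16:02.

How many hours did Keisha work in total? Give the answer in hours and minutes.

45 h 40 min

Tue: 07:23–11:32 = 4 h 9 min; less 30 min break → 3 h 39 min
Wed: 06:50–17:42 = 10 h 52 min; less 30 min break → 10 h 22 min
Thu: 05:55–13:17 = 7 h 22 min; less 30 min break → 6 h 52 min
Fri: 07:51–18:10 = 10 h 19 min; less 30 min break → 9 h 49 min
Sat: 05:21–16:39 = 11 h 18 min; less 30 min break → 10 h 48 min
Sun: 11:22–16:02 = 4 h 40 min; less 30 min break → 4 h 10 min
Total: 3 h 39 min + 10 h 22 min + 6 h 52 min + 9 h 49 min + 10 h 48 min + 4 h 10 min = 45 h 40 min.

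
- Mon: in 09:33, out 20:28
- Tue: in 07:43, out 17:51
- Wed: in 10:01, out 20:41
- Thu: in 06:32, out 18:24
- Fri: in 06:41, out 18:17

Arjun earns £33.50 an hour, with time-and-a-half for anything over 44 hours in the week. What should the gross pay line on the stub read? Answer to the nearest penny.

Mon: 09:33–20:28 = 10 h 55 min
Tue: 07:43–17:51 = 10 h 8 min
Wed: 10:01–20:41 = 10 h 40 min
Thu: 06:32–18:24 = 11 h 52 min
Fri: 06:41–18:17 = 11 h 36 min
Total worked: 55 h 11 min = 3311 min.
Regular 44 h 0 min = 2640 min at £33.50/h; overtime 11 h 11 min = 671 min at £50.25/h.
Pay = (2640 × £33.50 + 671 × £50.25) ÷ 60 = £2035.96.

£2035.96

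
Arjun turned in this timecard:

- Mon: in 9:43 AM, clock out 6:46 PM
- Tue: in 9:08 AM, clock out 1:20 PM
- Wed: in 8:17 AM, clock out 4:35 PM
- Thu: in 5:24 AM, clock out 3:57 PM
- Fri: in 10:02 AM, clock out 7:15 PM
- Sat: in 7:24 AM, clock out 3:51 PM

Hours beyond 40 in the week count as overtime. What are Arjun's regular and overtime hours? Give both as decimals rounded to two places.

Regular 40.00 hours, overtime 9.77 hours

Mon: 9:43 AM–6:46 PM = 9 h 3 min
Tue: 9:08 AM–1:20 PM = 4 h 12 min
Wed: 8:17 AM–4:35 PM = 8 h 18 min
Thu: 5:24 AM–3:57 PM = 10 h 33 min
Fri: 10:02 AM–7:15 PM = 9 h 13 min
Sat: 7:24 AM–3:51 PM = 8 h 27 min
Total worked: 49 h 46 min = 49.77 h.
Threshold 40 h → overtime 9 h 46 min, regular 40 h 0 min.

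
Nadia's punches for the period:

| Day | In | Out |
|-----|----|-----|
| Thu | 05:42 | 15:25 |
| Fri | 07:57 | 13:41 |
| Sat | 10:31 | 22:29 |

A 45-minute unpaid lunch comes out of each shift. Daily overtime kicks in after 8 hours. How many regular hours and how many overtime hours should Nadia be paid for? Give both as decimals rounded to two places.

Regular 20.98 hours, overtime 4.18 hours

Thu: 05:42–15:25 = 9 h 43 min; less 45 min break → 8 h 58 min
Fri: 07:57–13:41 = 5 h 44 min; less 45 min break → 4 h 59 min
Sat: 10:31–22:29 = 11 h 58 min; less 45 min break → 11 h 13 min
Thu reg 8 h 0 min / OT 0 h 58 min; Fri reg 4 h 59 min / OT 0 h 0 min; Sat reg 8 h 0 min / OT 3 h 13 min.
Totals: regular 20 h 59 min, overtime 4 h 11 min.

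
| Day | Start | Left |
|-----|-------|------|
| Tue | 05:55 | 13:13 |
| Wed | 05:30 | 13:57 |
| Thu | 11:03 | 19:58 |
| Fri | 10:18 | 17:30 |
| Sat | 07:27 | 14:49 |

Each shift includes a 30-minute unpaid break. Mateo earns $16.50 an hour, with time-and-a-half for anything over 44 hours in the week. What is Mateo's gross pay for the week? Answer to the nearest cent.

$606.10

Tue: 05:55–13:13 = 7 h 18 min; less 30 min break → 6 h 48 min
Wed: 05:30–13:57 = 8 h 27 min; less 30 min break → 7 h 57 min
Thu: 11:03–19:58 = 8 h 55 min; less 30 min break → 8 h 25 min
Fri: 10:18–17:30 = 7 h 12 min; less 30 min break → 6 h 42 min
Sat: 07:27–14:49 = 7 h 22 min; less 30 min break → 6 h 52 min
Total worked: 36 h 44 min = 2204 min.
Regular 36 h 44 min = 2204 min at $16.50/h; overtime 0 h 0 min = 0 min at $24.75/h.
Pay = (2204 × $16.50 + 0 × $24.75) ÷ 60 = $606.10.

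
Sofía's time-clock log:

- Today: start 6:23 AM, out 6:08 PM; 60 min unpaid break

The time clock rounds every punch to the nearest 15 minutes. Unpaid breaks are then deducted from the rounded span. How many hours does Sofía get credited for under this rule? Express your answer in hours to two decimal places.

Today: in 6:23 AM→6:30 AM, out 6:08 PM→6:15 PM; 11 h 45 min − 60 min = 10 h 45 min

10.75 hours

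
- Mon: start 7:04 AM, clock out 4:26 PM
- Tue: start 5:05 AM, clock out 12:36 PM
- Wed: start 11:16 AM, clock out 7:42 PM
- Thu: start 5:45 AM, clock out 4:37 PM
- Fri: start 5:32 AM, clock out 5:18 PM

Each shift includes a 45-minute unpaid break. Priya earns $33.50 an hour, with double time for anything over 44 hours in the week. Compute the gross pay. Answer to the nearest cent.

Mon: 7:04 AM–4:26 PM = 9 h 22 min; less 45 min break → 8 h 37 min
Tue: 5:05 AM–12:36 PM = 7 h 31 min; less 45 min break → 6 h 46 min
Wed: 11:16 AM–7:42 PM = 8 h 26 min; less 45 min break → 7 h 41 min
Thu: 5:45 AM–4:37 PM = 10 h 52 min; less 45 min break → 10 h 7 min
Fri: 5:32 AM–5:18 PM = 11 h 46 min; less 45 min break → 11 h 1 min
Total worked: 44 h 12 min = 2652 min.
Regular 44 h 0 min = 2640 min at $33.50/h; overtime 0 h 12 min = 12 min at $67.00/h.
Pay = (2640 × $33.50 + 12 × $67.00) ÷ 60 = $1487.40.

$1487.40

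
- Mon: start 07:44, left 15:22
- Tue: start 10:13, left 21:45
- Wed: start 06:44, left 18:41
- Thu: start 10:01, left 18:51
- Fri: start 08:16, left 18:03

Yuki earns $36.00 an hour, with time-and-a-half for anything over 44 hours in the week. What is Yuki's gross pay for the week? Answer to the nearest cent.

$1893.60

Mon: 07:44–15:22 = 7 h 38 min
Tue: 10:13–21:45 = 11 h 32 min
Wed: 06:44–18:41 = 11 h 57 min
Thu: 10:01–18:51 = 8 h 50 min
Fri: 08:16–18:03 = 9 h 47 min
Total worked: 49 h 44 min = 2984 min.
Regular 44 h 0 min = 2640 min at $36.00/h; overtime 5 h 44 min = 344 min at $54.00/h.
Pay = (2640 × $36.00 + 344 × $54.00) ÷ 60 = $1893.60.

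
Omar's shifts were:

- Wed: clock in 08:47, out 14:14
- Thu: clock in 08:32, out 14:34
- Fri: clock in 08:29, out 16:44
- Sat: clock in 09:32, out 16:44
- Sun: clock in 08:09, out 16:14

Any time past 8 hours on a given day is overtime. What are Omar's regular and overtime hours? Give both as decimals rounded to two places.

Regular 34.68 hours, overtime 0.33 hours

Wed: 08:47–14:14 = 5 h 27 min
Thu: 08:32–14:34 = 6 h 2 min
Fri: 08:29–16:44 = 8 h 15 min
Sat: 09:32–16:44 = 7 h 12 min
Sun: 08:09–16:14 = 8 h 5 min
Wed reg 5 h 27 min / OT 0 h 0 min; Thu reg 6 h 2 min / OT 0 h 0 min; Fri reg 8 h 0 min / OT 0 h 15 min; Sat reg 7 h 12 min / OT 0 h 0 min; Sun reg 8 h 0 min / OT 0 h 5 min.
Totals: regular 34 h 41 min, overtime 0 h 20 min.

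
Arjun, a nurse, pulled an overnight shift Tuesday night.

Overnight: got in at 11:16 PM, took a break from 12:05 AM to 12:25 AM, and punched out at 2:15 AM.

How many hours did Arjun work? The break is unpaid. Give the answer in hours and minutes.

2 h 39 min

Overnight: 11:16 PM → midnight = 0 h 44 min; midnight → 2:15 AM = 2 h 15 min; span 2 h 59 min; less 20 min break → 2 h 39 min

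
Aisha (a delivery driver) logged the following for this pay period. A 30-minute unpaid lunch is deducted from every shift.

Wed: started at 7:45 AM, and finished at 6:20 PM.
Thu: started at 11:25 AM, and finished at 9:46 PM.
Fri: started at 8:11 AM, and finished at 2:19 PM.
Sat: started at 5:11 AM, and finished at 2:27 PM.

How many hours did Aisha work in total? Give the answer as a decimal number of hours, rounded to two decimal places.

34.33 hours

Wed: 7:45 AM–6:20 PM = 10 h 35 min; less 30 min break → 10 h 5 min
Thu: 11:25 AM–9:46 PM = 10 h 21 min; less 30 min break → 9 h 51 min
Fri: 8:11 AM–2:19 PM = 6 h 8 min; less 30 min break → 5 h 38 min
Sat: 5:11 AM–2:27 PM = 9 h 16 min; less 30 min break → 8 h 46 min
Total: 10 h 5 min + 9 h 51 min + 5 h 38 min + 8 h 46 min = 34 h 20 min.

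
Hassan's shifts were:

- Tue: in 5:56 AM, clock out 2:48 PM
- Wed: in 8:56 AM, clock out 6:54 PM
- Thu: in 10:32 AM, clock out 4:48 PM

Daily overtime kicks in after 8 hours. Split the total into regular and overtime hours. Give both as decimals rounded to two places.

Regular 22.27 hours, overtime 2.83 hours

Tue: 5:56 AM–2:48 PM = 8 h 52 min
Wed: 8:56 AM–6:54 PM = 9 h 58 min
Thu: 10:32 AM–4:48 PM = 6 h 16 min
Tue reg 8 h 0 min / OT 0 h 52 min; Wed reg 8 h 0 min / OT 1 h 58 min; Thu reg 6 h 16 min / OT 0 h 0 min.
Totals: regular 22 h 16 min, overtime 2 h 50 min.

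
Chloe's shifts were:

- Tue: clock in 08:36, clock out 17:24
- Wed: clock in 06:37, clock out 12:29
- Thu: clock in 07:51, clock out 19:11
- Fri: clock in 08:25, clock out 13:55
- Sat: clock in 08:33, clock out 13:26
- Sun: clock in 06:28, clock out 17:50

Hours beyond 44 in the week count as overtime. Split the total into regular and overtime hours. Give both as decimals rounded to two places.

Regular 44.00 hours, overtime 3.75 hours

Tue: 08:36–17:24 = 8 h 48 min
Wed: 06:37–12:29 = 5 h 52 min
Thu: 07:51–19:11 = 11 h 20 min
Fri: 08:25–13:55 = 5 h 30 min
Sat: 08:33–13:26 = 4 h 53 min
Sun: 06:28–17:50 = 11 h 22 min
Total worked: 47 h 45 min = 47.75 h.
Threshold 44 h → overtime 3 h 45 min, regular 44 h 0 min.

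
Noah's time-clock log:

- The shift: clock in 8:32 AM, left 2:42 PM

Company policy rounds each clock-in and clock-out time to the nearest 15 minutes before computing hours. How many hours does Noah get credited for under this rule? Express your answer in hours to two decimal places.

6.25 hours

The shift: in 8:32 AM→8:30 AM, out 2:42 PM→2:45 PM; 6 h 15 min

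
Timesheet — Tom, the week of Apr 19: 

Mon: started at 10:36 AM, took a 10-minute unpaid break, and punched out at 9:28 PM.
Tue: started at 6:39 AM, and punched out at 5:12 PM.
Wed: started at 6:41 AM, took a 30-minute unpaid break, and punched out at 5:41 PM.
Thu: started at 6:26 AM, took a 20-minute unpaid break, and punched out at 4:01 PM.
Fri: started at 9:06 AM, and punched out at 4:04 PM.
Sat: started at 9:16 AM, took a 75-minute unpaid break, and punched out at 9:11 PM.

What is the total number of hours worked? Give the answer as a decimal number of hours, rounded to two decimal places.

Mon: 10:36 AM–9:28 PM = 10 h 52 min; less 10 min break → 10 h 42 min
Tue: 6:39 AM–5:12 PM = 10 h 33 min
Wed: 6:41 AM–5:41 PM = 11 h 0 min; less 30 min break → 10 h 30 min
Thu: 6:26 AM–4:01 PM = 9 h 35 min; less 20 min break → 9 h 15 min
Fri: 9:06 AM–4:04 PM = 6 h 58 min
Sat: 9:16 AM–9:11 PM = 11 h 55 min; less 75 min break → 10 h 40 min
Total: 10 h 42 min + 10 h 33 min + 10 h 30 min + 9 h 15 min + 6 h 58 min + 10 h 40 min = 58 h 38 min.

58.63 hours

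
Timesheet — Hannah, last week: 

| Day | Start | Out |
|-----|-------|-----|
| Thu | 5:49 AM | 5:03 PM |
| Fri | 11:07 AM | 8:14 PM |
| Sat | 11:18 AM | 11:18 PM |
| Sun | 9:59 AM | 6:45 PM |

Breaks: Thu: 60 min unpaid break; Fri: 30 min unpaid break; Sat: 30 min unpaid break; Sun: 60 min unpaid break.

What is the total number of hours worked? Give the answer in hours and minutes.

38 h 7 min

Thu: 5:49 AM–5:03 PM = 11 h 14 min; less 60 min break → 10 h 14 min
Fri: 11:07 AM–8:14 PM = 9 h 7 min; less 30 min break → 8 h 37 min
Sat: 11:18 AM–11:18 PM = 12 h 0 min; less 30 min break → 11 h 30 min
Sun: 9:59 AM–6:45 PM = 8 h 46 min; less 60 min break → 7 h 46 min
Total: 10 h 14 min + 8 h 37 min + 11 h 30 min + 7 h 46 min = 38 h 7 min.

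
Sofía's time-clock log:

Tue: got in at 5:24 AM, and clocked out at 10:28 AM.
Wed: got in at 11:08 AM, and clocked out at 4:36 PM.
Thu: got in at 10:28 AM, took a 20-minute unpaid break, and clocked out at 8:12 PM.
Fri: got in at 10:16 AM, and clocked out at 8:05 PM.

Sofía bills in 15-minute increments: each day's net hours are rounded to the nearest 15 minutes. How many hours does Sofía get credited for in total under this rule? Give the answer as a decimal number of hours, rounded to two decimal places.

Tue: 5:24 AM–10:28 AM = 5 h 4 min → rounds to 5 h 0 min
Wed: 11:08 AM–4:36 PM = 5 h 28 min → rounds to 5 h 30 min
Thu: 10:28 AM–8:12 PM = 9 h 44 min − 20 min = 9 h 24 min → rounds to 9 h 30 min
Fri: 10:16 AM–8:05 PM = 9 h 49 min → rounds to 9 h 45 min
Total credited: 29 h 45 min.

29.75 hours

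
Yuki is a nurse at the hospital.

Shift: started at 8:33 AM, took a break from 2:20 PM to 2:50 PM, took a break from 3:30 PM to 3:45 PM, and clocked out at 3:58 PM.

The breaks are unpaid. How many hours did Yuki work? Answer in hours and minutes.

6 h 40 min

Shift: 8:33 AM–3:58 PM = 7 h 25 min; less 45 min break → 6 h 40 min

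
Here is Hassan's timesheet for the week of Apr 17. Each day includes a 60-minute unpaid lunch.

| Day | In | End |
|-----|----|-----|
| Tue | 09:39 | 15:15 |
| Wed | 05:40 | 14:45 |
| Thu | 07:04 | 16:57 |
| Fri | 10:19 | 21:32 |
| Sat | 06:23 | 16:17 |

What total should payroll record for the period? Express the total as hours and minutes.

Tue: 09:39–15:15 = 5 h 36 min; less 60 min break → 4 h 36 min
Wed: 05:40–14:45 = 9 h 5 min; less 60 min break → 8 h 5 min
Thu: 07:04–16:57 = 9 h 53 min; less 60 min break → 8 h 53 min
Fri: 10:19–21:32 = 11 h 13 min; less 60 min break → 10 h 13 min
Sat: 06:23–16:17 = 9 h 54 min; less 60 min break → 8 h 54 min
Total: 4 h 36 min + 8 h 5 min + 8 h 53 min + 10 h 13 min + 8 h 54 min = 40 h 41 min.

40 h 41 min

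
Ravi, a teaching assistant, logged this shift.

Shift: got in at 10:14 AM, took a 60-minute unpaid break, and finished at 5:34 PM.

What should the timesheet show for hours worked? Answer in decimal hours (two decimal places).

6.33 hours

Shift: 10:14 AM–5:34 PM = 7 h 20 min; less 60 min break → 6 h 20 min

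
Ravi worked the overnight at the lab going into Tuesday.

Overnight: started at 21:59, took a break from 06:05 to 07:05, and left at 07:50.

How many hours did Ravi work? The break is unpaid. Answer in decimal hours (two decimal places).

8.85 hours

Overnight: 21:59 → midnight = 2 h 1 min; midnight → 07:50 = 7 h 50 min; span 9 h 51 min; less 60 min break → 8 h 51 min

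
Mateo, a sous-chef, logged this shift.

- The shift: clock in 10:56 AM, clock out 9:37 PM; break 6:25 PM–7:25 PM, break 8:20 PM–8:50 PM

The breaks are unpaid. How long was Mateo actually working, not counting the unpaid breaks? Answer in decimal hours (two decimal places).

9.18 hours

The shift: 10:56 AM–9:37 PM = 10 h 41 min; less 90 min break → 9 h 11 min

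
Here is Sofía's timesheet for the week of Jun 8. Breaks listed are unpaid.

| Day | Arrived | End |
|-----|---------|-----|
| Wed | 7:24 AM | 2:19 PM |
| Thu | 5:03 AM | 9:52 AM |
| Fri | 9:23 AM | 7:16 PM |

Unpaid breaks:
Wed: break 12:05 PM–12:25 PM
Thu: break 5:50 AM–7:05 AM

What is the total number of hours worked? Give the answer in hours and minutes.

Wed: 7:24 AM–2:19 PM = 6 h 55 min; less 20 min break → 6 h 35 min
Thu: 5:03 AM–9:52 AM = 4 h 49 min; less 75 min break → 3 h 34 min
Fri: 9:23 AM–7:16 PM = 9 h 53 min
Total: 6 h 35 min + 3 h 34 min + 9 h 53 min = 20 h 2 min.

20 h 2 min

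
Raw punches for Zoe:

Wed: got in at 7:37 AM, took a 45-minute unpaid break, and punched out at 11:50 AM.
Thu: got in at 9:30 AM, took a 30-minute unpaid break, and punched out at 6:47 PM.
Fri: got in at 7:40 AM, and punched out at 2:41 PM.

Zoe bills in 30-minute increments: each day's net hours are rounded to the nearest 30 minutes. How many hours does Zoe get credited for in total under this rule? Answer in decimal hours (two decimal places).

Wed: 7:37 AM–11:50 AM = 4 h 13 min − 45 min = 3 h 28 min → rounds to 3 h 30 min
Thu: 9:30 AM–6:47 PM = 9 h 17 min − 30 min = 8 h 47 min → rounds to 9 h 0 min
Fri: 7:40 AM–2:41 PM = 7 h 1 min → rounds to 7 h 0 min
Total credited: 19 h 30 min.

19.50 hours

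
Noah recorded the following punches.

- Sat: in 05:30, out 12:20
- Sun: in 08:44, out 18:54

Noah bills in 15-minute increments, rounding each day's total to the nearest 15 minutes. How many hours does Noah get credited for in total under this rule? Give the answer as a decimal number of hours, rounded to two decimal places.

17.00 hours

Sat: 05:30–12:20 = 6 h 50 min → rounds to 6 h 45 min
Sun: 08:44–18:54 = 10 h 10 min → rounds to 10 h 15 min
Total credited: 17 h 0 min.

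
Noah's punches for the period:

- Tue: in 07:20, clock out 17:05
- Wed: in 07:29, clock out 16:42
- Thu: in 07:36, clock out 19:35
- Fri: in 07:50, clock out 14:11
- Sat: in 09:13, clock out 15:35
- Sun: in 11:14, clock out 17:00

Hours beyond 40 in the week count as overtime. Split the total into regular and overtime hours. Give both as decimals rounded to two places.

Regular 40.00 hours, overtime 9.43 hours

Tue: 07:20–17:05 = 9 h 45 min
Wed: 07:29–16:42 = 9 h 13 min
Thu: 07:36–19:35 = 11 h 59 min
Fri: 07:50–14:11 = 6 h 21 min
Sat: 09:13–15:35 = 6 h 22 min
Sun: 11:14–17:00 = 5 h 46 min
Total worked: 49 h 26 min = 49.43 h.
Threshold 40 h → overtime 9 h 26 min, regular 40 h 0 min.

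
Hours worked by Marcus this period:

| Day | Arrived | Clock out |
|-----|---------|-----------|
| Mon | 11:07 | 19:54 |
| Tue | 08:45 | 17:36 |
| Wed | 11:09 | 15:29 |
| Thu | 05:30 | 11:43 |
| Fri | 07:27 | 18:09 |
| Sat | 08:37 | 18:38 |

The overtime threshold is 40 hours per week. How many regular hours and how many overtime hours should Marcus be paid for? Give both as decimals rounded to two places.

Regular 40.00 hours, overtime 8.90 hours

Mon: 11:07–19:54 = 8 h 47 min
Tue: 08:45–17:36 = 8 h 51 min
Wed: 11:09–15:29 = 4 h 20 min
Thu: 05:30–11:43 = 6 h 13 min
Fri: 07:27–18:09 = 10 h 42 min
Sat: 08:37–18:38 = 10 h 1 min
Total worked: 48 h 54 min = 48.90 h.
Threshold 40 h → overtime 8 h 54 min, regular 40 h 0 min.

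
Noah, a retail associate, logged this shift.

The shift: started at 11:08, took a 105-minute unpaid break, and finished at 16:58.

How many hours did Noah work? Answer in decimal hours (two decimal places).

4.08 hours

The shift: 11:08–16:58 = 5 h 50 min; less 105 min break → 4 h 5 min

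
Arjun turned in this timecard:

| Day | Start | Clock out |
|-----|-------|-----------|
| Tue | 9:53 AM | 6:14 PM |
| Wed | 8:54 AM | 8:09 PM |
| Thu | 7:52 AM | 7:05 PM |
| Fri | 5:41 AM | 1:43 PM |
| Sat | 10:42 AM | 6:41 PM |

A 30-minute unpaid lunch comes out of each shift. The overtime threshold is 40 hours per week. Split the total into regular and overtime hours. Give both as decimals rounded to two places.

Tue: 9:53 AM–6:14 PM = 8 h 21 min; less 30 min break → 7 h 51 min
Wed: 8:54 AM–8:09 PM = 11 h 15 min; less 30 min break → 10 h 45 min
Thu: 7:52 AM–7:05 PM = 11 h 13 min; less 30 min break → 10 h 43 min
Fri: 5:41 AM–1:43 PM = 8 h 2 min; less 30 min break → 7 h 32 min
Sat: 10:42 AM–6:41 PM = 7 h 59 min; less 30 min break → 7 h 29 min
Total worked: 44 h 20 min = 44.33 h.
Threshold 40 h → overtime 4 h 20 min, regular 40 h 0 min.

Regular 40.00 hours, overtime 4.33 hours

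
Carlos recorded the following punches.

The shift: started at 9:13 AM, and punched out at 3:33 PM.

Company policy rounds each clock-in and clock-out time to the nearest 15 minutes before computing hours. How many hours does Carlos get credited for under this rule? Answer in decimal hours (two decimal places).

6.25 hours

The shift: in 9:13 AM→9:15 AM, out 3:33 PM→3:30 PM; 6 h 15 min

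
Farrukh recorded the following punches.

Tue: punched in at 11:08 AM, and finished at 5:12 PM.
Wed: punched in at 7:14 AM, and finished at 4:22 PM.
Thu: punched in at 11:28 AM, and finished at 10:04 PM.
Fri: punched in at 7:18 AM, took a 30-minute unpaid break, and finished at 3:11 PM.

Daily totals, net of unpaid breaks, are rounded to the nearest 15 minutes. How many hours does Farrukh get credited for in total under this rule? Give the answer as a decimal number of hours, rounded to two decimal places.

33.25 hours

Tue: 11:08 AM–5:12 PM = 6 h 4 min → rounds to 6 h 0 min
Wed: 7:14 AM–4:22 PM = 9 h 8 min → rounds to 9 h 15 min
Thu: 11:28 AM–10:04 PM = 10 h 36 min → rounds to 10 h 30 min
Fri: 7:18 AM–3:11 PM = 7 h 53 min − 30 min = 7 h 23 min → rounds to 7 h 30 min
Total credited: 33 h 15 min.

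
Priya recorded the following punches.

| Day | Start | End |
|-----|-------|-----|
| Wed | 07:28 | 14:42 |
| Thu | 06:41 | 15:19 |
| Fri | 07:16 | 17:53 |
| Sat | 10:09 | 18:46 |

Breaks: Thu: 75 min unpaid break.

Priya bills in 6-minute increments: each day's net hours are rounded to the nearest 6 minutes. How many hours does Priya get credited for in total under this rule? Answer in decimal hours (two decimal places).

33.80 hours

Wed: 07:28–14:42 = 7 h 14 min → rounds to 7 h 12 min
Thu: 06:41–15:19 = 8 h 38 min − 75 min = 7 h 23 min → rounds to 7 h 24 min
Fri: 07:16–17:53 = 10 h 37 min → rounds to 10 h 36 min
Sat: 10:09–18:46 = 8 h 37 min → rounds to 8 h 36 min
Total credited: 33 h 48 min.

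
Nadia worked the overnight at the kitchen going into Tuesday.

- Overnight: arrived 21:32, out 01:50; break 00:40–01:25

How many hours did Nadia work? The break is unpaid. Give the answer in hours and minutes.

3 h 33 min

Overnight: 21:32 → midnight = 2 h 28 min; midnight → 01:50 = 1 h 50 min; span 4 h 18 min; less 45 min break → 3 h 33 min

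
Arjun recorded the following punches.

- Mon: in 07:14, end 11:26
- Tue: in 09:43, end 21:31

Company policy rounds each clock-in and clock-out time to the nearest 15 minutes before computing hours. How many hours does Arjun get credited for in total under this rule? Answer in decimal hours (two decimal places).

16.00 hours

Mon: in 07:14→07:15, out 11:26→11:30; 4 h 15 min
Tue: in 09:43→09:45, out 21:31→21:30; 11 h 45 min
Total credited: 16 h 0 min.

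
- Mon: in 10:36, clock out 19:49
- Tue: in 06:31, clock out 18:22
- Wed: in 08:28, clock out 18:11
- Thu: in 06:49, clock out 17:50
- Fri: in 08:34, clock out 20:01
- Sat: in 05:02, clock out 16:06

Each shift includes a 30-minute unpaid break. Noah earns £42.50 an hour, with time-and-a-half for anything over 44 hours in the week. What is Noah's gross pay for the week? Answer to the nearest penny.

Mon: 10:36–19:49 = 9 h 13 min; less 30 min break → 8 h 43 min
Tue: 06:31–18:22 = 11 h 51 min; less 30 min break → 11 h 21 min
Wed: 08:28–18:11 = 9 h 43 min; less 30 min break → 9 h 13 min
Thu: 06:49–17:50 = 11 h 1 min; less 30 min break → 10 h 31 min
Fri: 08:34–20:01 = 11 h 27 min; less 30 min break → 10 h 57 min
Sat: 05:02–16:06 = 11 h 4 min; less 30 min break → 10 h 34 min
Total worked: 61 h 19 min = 3679 min.
Regular 44 h 0 min = 2640 min at £42.50/h; overtime 17 h 19 min = 1039 min at £63.75/h.
Pay = (2640 × £42.50 + 1039 × £63.75) ÷ 60 = £2973.94.

£2973.94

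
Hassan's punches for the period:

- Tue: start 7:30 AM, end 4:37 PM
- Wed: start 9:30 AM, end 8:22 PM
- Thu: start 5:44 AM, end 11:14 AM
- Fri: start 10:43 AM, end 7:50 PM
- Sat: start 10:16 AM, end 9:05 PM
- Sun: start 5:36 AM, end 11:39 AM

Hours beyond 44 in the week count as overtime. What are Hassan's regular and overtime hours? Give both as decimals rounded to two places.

Regular 44.00 hours, overtime 7.47 hours

Tue: 7:30 AM–4:37 PM = 9 h 7 min
Wed: 9:30 AM–8:22 PM = 10 h 52 min
Thu: 5:44 AM–11:14 AM = 5 h 30 min
Fri: 10:43 AM–7:50 PM = 9 h 7 min
Sat: 10:16 AM–9:05 PM = 10 h 49 min
Sun: 5:36 AM–11:39 AM = 6 h 3 min
Total worked: 51 h 28 min = 51.47 h.
Threshold 44 h → overtime 7 h 28 min, regular 44 h 0 min.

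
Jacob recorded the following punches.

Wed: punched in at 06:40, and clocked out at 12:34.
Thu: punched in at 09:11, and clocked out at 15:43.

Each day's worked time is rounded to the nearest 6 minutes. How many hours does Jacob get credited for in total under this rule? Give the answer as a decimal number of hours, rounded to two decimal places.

12.40 hours

Wed: 06:40–12:34 = 5 h 54 min → rounds to 5 h 54 min
Thu: 09:11–15:43 = 6 h 32 min → rounds to 6 h 30 min
Total credited: 12 h 24 min.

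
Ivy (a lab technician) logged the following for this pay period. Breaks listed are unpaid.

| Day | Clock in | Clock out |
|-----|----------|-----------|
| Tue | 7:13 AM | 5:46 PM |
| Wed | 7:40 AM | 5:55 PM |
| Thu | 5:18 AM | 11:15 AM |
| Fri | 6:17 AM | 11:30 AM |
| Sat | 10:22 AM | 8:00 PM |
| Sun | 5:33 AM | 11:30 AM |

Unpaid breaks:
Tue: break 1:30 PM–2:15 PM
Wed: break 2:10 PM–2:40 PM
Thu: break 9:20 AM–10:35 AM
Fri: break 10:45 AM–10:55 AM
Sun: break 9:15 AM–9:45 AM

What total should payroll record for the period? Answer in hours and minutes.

Tue: 7:13 AM–5:46 PM = 10 h 33 min; less 45 min break → 9 h 48 min
Wed: 7:40 AM–5:55 PM = 10 h 15 min; less 30 min break → 9 h 45 min
Thu: 5:18 AM–11:15 AM = 5 h 57 min; less 75 min break → 4 h 42 min
Fri: 6:17 AM–11:30 AM = 5 h 13 min; less 10 min break → 5 h 3 min
Sat: 10:22 AM–8:00 PM = 9 h 38 min
Sun: 5:33 AM–11:30 AM = 5 h 57 min; less 30 min break → 5 h 27 min
Total: 9 h 48 min + 9 h 45 min + 4 h 42 min + 5 h 3 min + 9 h 38 min + 5 h 27 min = 44 h 23 min.

44 h 23 min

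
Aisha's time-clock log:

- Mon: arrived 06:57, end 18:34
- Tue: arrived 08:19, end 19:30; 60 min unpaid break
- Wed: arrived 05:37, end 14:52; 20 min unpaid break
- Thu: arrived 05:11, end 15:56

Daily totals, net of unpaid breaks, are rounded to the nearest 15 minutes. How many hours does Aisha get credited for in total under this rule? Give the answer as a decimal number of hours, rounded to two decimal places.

41.50 hours

Mon: 06:57–18:34 = 11 h 37 min → rounds to 11 h 30 min
Tue: 08:19–19:30 = 11 h 11 min − 60 min = 10 h 11 min → rounds to 10 h 15 min
Wed: 05:37–14:52 = 9 h 15 min − 20 min = 8 h 55 min → rounds to 9 h 0 min
Thu: 05:11–15:56 = 10 h 45 min → rounds to 10 h 45 min
Total credited: 41 h 30 min.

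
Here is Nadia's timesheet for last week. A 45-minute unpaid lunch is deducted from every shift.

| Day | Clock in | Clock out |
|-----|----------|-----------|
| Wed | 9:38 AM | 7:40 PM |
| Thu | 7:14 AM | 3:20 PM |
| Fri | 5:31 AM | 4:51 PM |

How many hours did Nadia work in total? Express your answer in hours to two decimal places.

Wed: 9:38 AM–7:40 PM = 10 h 2 min; less 45 min break → 9 h 17 min
Thu: 7:14 AM–3:20 PM = 8 h 6 min; less 45 min break → 7 h 21 min
Fri: 5:31 AM–4:51 PM = 11 h 20 min; less 45 min break → 10 h 35 min
Total: 9 h 17 min + 7 h 21 min + 10 h 35 min = 27 h 13 min.

27.22 hours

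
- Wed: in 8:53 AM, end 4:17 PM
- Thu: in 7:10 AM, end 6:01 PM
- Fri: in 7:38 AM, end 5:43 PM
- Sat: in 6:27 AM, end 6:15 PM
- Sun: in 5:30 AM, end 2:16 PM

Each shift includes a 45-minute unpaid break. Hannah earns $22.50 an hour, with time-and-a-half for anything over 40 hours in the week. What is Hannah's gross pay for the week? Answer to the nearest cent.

$1073.81

Wed: 8:53 AM–4:17 PM = 7 h 24 min; less 45 min break → 6 h 39 min
Thu: 7:10 AM–6:01 PM = 10 h 51 min; less 45 min break → 10 h 6 min
Fri: 7:38 AM–5:43 PM = 10 h 5 min; less 45 min break → 9 h 20 min
Sat: 6:27 AM–6:15 PM = 11 h 48 min; less 45 min break → 11 h 3 min
Sun: 5:30 AM–2:16 PM = 8 h 46 min; less 45 min break → 8 h 1 min
Total worked: 45 h 9 min = 2709 min.
Regular 40 h 0 min = 2400 min at $22.50/h; overtime 5 h 9 min = 309 min at $33.75/h.
Pay = (2400 × $22.50 + 309 × $33.75) ÷ 60 = $1073.81.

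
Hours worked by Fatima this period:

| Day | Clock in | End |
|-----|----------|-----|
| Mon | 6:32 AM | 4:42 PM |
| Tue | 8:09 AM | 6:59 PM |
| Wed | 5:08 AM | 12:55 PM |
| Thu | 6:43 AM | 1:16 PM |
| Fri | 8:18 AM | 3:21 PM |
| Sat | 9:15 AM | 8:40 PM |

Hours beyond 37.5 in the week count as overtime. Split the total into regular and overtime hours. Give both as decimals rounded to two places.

Regular 37.50 hours, overtime 16.30 hours

Mon: 6:32 AM–4:42 PM = 10 h 10 min
Tue: 8:09 AM–6:59 PM = 10 h 50 min
Wed: 5:08 AM–12:55 PM = 7 h 47 min
Thu: 6:43 AM–1:16 PM = 6 h 33 min
Fri: 8:18 AM–3:21 PM = 7 h 3 min
Sat: 9:15 AM–8:40 PM = 11 h 25 min
Total worked: 53 h 48 min = 53.80 h.
Threshold 37.5 h → overtime 16 h 18 min, regular 37 h 30 min.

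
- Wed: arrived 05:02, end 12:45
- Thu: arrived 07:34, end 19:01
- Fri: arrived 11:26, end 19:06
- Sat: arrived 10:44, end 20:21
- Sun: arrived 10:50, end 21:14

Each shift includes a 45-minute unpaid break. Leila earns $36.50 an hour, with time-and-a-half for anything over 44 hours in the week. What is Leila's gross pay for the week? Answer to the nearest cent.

$1573.15

Wed: 05:02–12:45 = 7 h 43 min; less 45 min break → 6 h 58 min
Thu: 07:34–19:01 = 11 h 27 min; less 45 min break → 10 h 42 min
Fri: 11:26–19:06 = 7 h 40 min; less 45 min break → 6 h 55 min
Sat: 10:44–20:21 = 9 h 37 min; less 45 min break → 8 h 52 min
Sun: 10:50–21:14 = 10 h 24 min; less 45 min break → 9 h 39 min
Total worked: 43 h 6 min = 2586 min.
Regular 43 h 6 min = 2586 min at $36.50/h; overtime 0 h 0 min = 0 min at $54.75/h.
Pay = (2586 × $36.50 + 0 × $54.75) ÷ 60 = $1573.15.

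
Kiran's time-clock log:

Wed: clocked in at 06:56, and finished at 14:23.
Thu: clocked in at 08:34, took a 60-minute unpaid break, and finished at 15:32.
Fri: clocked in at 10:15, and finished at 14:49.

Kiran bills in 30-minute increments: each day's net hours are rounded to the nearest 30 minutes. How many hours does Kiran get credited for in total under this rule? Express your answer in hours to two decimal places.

Wed: 06:56–14:23 = 7 h 27 min → rounds to 7 h 30 min
Thu: 08:34–15:32 = 6 h 58 min − 60 min = 5 h 58 min → rounds to 6 h 0 min
Fri: 10:15–14:49 = 4 h 34 min → rounds to 4 h 30 min
Total credited: 18 h 0 min.

18.00 hours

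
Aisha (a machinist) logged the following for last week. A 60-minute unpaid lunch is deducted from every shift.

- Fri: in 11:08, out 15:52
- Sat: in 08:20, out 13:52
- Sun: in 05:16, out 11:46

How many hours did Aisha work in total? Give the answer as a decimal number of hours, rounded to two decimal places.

13.77 hours

Fri: 11:08–15:52 = 4 h 44 min; less 60 min break → 3 h 44 min
Sat: 08:20–13:52 = 5 h 32 min; less 60 min break → 4 h 32 min
Sun: 05:16–11:46 = 6 h 30 min; less 60 min break → 5 h 30 min
Total: 3 h 44 min + 4 h 32 min + 5 h 30 min = 13 h 46 min.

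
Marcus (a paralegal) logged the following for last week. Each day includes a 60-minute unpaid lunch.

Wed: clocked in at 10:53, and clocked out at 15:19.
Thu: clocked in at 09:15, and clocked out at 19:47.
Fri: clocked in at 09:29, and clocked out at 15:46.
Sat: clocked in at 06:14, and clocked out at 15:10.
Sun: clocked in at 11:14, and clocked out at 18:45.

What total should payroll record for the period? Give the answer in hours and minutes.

32 h 42 min

Wed: 10:53–15:19 = 4 h 26 min; less 60 min break → 3 h 26 min
Thu: 09:15–19:47 = 10 h 32 min; less 60 min break → 9 h 32 min
Fri: 09:29–15:46 = 6 h 17 min; less 60 min break → 5 h 17 min
Sat: 06:14–15:10 = 8 h 56 min; less 60 min break → 7 h 56 min
Sun: 11:14–18:45 = 7 h 31 min; less 60 min break → 6 h 31 min
Total: 3 h 26 min + 9 h 32 min + 5 h 17 min + 7 h 56 min + 6 h 31 min = 32 h 42 min.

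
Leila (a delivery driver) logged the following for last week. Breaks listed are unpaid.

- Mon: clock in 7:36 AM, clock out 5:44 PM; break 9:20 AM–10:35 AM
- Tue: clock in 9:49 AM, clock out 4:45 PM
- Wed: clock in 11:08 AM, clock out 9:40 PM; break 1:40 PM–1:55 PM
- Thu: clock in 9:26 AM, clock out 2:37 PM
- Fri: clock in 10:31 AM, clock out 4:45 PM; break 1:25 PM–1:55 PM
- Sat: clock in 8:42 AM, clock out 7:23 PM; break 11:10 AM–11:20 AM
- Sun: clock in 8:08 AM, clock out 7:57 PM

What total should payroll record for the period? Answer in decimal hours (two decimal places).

59.35 hours

Mon: 7:36 AM–5:44 PM = 10 h 8 min; less 75 min break → 8 h 53 min
Tue: 9:49 AM–4:45 PM = 6 h 56 min
Wed: 11:08 AM–9:40 PM = 10 h 32 min; less 15 min break → 10 h 17 min
Thu: 9:26 AM–2:37 PM = 5 h 11 min
Fri: 10:31 AM–4:45 PM = 6 h 14 min; less 30 min break → 5 h 44 min
Sat: 8:42 AM–7:23 PM = 10 h 41 min; less 10 min break → 10 h 31 min
Sun: 8:08 AM–7:57 PM = 11 h 49 min
Total: 8 h 53 min + 6 h 56 min + 10 h 17 min + 5 h 11 min + 5 h 44 min + 10 h 31 min + 11 h 49 min = 59 h 21 min.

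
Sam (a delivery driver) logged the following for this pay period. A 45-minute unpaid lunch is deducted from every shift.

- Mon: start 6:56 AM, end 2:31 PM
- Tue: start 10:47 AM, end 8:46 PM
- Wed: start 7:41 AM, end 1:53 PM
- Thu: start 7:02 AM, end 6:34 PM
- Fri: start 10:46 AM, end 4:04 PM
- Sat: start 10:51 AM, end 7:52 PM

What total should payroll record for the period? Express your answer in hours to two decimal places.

45.12 hours

Mon: 6:56 AM–2:31 PM = 7 h 35 min; less 45 min break → 6 h 50 min
Tue: 10:47 AM–8:46 PM = 9 h 59 min; less 45 min break → 9 h 14 min
Wed: 7:41 AM–1:53 PM = 6 h 12 min; less 45 min break → 5 h 27 min
Thu: 7:02 AM–6:34 PM = 11 h 32 min; less 45 min break → 10 h 47 min
Fri: 10:46 AM–4:04 PM = 5 h 18 min; less 45 min break → 4 h 33 min
Sat: 10:51 AM–7:52 PM = 9 h 1 min; less 45 min break → 8 h 16 min
Total: 6 h 50 min + 9 h 14 min + 5 h 27 min + 10 h 47 min + 4 h 33 min + 8 h 16 min = 45 h 7 min.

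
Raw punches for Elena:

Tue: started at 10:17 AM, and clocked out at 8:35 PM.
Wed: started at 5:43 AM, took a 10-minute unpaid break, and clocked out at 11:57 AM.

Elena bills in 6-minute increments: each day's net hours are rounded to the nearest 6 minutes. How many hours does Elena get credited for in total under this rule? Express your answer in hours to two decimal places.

Tue: 10:17 AM–8:35 PM = 10 h 18 min → rounds to 10 h 18 min
Wed: 5:43 AM–11:57 AM = 6 h 14 min − 10 min = 6 h 4 min → rounds to 6 h 6 min
Total credited: 16 h 24 min.

16.40 hours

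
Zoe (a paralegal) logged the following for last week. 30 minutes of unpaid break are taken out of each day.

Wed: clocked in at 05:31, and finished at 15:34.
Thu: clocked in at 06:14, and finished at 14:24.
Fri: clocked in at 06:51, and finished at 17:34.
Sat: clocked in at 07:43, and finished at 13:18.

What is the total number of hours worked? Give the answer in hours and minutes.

32 h 31 min

Wed: 05:31–15:34 = 10 h 3 min; less 30 min break → 9 h 33 min
Thu: 06:14–14:24 = 8 h 10 min; less 30 min break → 7 h 40 min
Fri: 06:51–17:34 = 10 h 43 min; less 30 min break → 10 h 13 min
Sat: 07:43–13:18 = 5 h 35 min; less 30 min break → 5 h 5 min
Total: 9 h 33 min + 7 h 40 min + 10 h 13 min + 5 h 5 min = 32 h 31 min.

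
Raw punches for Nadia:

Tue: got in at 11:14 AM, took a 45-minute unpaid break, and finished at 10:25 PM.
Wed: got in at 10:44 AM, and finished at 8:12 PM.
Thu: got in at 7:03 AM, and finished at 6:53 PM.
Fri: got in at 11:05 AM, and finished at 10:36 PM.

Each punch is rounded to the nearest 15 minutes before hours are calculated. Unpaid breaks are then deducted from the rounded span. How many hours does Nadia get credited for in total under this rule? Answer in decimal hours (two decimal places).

Tue: in 11:14 AM→11:15 AM, out 10:25 PM→10:30 PM; 11 h 15 min − 45 min = 10 h 30 min
Wed: in 10:44 AM→10:45 AM, out 8:12 PM→8:15 PM; 9 h 30 min
Thu: in 7:03 AM→7:00 AM, out 6:53 PM→7:00 PM; 12 h 0 min
Fri: in 11:05 AM→11:00 AM, out 10:36 PM→10:30 PM; 11 h 30 min
Total credited: 43 h 30 min.

43.50 hours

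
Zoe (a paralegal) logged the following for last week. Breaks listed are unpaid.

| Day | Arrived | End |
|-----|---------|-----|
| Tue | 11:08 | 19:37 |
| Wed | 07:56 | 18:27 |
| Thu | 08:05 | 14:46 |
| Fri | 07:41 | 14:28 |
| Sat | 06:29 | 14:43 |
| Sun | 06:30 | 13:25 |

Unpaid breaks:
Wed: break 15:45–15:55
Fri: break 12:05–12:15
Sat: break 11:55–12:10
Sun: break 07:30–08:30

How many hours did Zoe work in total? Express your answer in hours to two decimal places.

Tue: 11:08–19:37 = 8 h 29 min
Wed: 07:56–18:27 = 10 h 31 min; less 10 min break → 10 h 21 min
Thu: 08:05–14:46 = 6 h 41 min
Fri: 07:41–14:28 = 6 h 47 min; less 10 min break → 6 h 37 min
Sat: 06:29–14:43 = 8 h 14 min; less 15 min break → 7 h 59 min
Sun: 06:30–13:25 = 6 h 55 min; less 60 min break → 5 h 55 min
Total: 8 h 29 min + 10 h 21 min + 6 h 41 min + 6 h 37 min + 7 h 59 min + 5 h 55 min = 46 h 2 min.

46.03 hours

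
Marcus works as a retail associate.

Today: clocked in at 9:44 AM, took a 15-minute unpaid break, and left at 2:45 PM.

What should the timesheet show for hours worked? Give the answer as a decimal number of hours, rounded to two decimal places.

Today: 9:44 AM–2:45 PM = 5 h 1 min; less 15 min break → 4 h 46 min

4.77 hours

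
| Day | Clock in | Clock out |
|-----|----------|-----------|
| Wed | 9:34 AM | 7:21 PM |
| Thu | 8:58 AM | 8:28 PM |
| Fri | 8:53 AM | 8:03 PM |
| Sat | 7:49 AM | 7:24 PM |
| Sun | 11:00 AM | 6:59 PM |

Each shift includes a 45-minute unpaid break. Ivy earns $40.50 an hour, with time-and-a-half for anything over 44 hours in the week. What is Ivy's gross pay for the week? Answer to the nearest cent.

Wed: 9:34 AM–7:21 PM = 9 h 47 min; less 45 min break → 9 h 2 min
Thu: 8:58 AM–8:28 PM = 11 h 30 min; less 45 min break → 10 h 45 min
Fri: 8:53 AM–8:03 PM = 11 h 10 min; less 45 min break → 10 h 25 min
Sat: 7:49 AM–7:24 PM = 11 h 35 min; less 45 min break → 10 h 50 min
Sun: 11:00 AM–6:59 PM = 7 h 59 min; less 45 min break → 7 h 14 min
Total worked: 48 h 16 min = 2896 min.
Regular 44 h 0 min = 2640 min at $40.50/h; overtime 4 h 16 min = 256 min at $60.75/h.
Pay = (2640 × $40.50 + 256 × $60.75) ÷ 60 = $2041.20.

$2041.20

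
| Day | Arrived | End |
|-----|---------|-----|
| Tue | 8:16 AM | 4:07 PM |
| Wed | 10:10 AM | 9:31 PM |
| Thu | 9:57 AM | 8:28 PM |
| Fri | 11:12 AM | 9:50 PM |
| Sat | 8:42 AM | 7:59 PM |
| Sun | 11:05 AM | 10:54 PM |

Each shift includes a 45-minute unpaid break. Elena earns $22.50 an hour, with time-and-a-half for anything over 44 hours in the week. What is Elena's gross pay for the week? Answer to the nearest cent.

$1494.56

Tue: 8:16 AM–4:07 PM = 7 h 51 min; less 45 min break → 7 h 6 min
Wed: 10:10 AM–9:31 PM = 11 h 21 min; less 45 min break → 10 h 36 min
Thu: 9:57 AM–8:28 PM = 10 h 31 min; less 45 min break → 9 h 46 min
Fri: 11:12 AM–9:50 PM = 10 h 38 min; less 45 min break → 9 h 53 min
Sat: 8:42 AM–7:59 PM = 11 h 17 min; less 45 min break → 10 h 32 min
Sun: 11:05 AM–10:54 PM = 11 h 49 min; less 45 min break → 11 h 4 min
Total worked: 58 h 57 min = 3537 min.
Regular 44 h 0 min = 2640 min at $22.50/h; overtime 14 h 57 min = 897 min at $33.75/h.
Pay = (2640 × $22.50 + 897 × $33.75) ÷ 60 = $1494.56.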